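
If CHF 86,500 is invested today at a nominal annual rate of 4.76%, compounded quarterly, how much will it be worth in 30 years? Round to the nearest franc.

CHF 357,707

Periodic rate i = 0.0476/4 = 0.0119; n = 30 × 4 = 120 periods.
FV = 86,500 × (1 + 0.0119)^120 = 357,707.1462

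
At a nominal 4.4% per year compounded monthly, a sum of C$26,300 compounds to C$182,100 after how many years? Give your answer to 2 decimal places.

44.06 years

Periodic rate i = 0.044/12 = 0.00366667.
(1+i)^n = 182100/26300 = 6.92395, so n = ln 6.92395 / ln 1.00367 = 528.6906 months
= 528.6906/12 years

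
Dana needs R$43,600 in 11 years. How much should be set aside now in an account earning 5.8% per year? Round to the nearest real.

R$23,450

PV = FV·(1+i)^(−n) = 43,600 × 0.537846 = 23,450.0701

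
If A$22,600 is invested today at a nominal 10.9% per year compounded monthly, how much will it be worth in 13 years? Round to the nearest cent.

i = 0.109/12 = 0.00908333 per month; n = 13·12 = 156.
FV = PV·(1+i)^n = 22,600 × 4.098427 = 92,624.4432

A$92,624.44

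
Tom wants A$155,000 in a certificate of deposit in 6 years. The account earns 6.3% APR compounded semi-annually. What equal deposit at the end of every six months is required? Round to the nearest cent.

With 2 periods per year: i = 0.0315, n = 12.
FV-annuity factor = 14.313576; PMT = 155000 / 14.313576 = 10,828.8803

A$10,828.88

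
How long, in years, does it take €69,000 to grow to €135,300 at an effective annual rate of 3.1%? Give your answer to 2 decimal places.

n = ln(135300/69000) / ln(1+0.031) = ln(1.96087) / 0.030529 = 22.0572 years

22.06 years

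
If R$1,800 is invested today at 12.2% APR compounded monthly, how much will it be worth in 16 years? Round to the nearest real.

i = 0.122/12 = 0.0101667 per month; n = 16·12 = 192.
FV = 1,800 × (1 + 0.0101667)^192 = 12,552.6368

R$12,553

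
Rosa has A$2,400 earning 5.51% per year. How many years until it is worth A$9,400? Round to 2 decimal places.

25.45 years

(1+i)^n = 9400/2400 = 3.91667, so n = ln 3.91667 / ln 1.0551 = 25.4540 years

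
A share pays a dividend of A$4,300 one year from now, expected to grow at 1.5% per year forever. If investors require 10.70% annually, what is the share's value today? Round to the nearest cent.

PV = PMT / (i − g) = 4300 / (0.107 − 0.015) = 4300 / 0.092000 = 46,739.1304

A$46,739.13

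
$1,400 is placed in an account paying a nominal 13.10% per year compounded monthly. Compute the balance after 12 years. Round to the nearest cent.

$6,685.58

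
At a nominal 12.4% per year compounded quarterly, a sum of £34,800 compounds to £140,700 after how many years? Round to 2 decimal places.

11.44 years

Periodic rate i = 0.124/4 = 0.031.
(1+i)^n = 140700/34800 = 4.04310, so n = ln 4.04310 / ln 1.031 = 45.7599 quarters
= 45.7599/4 years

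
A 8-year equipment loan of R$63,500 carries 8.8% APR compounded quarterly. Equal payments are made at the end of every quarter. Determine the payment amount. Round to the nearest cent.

R$2,785.05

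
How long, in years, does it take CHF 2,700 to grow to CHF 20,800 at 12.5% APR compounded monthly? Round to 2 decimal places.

Periodic rate i = 0.125/12 = 0.0104167.
(1+i)^n = 20800/2700 = 7.70370, so n = ln 7.70370 / ln 1.01042 = 197.0224 months
= 197.0224/12 years

16.42 years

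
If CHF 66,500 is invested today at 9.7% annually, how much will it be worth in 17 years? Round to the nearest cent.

FV = PV·(1+i)^n = 66,500 × 4.825171 = 320,873.8418

CHF 320,873.84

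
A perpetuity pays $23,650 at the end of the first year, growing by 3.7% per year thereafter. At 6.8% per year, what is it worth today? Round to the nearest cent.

$762,903.23

PV = D₁/(r − g) = 23650/(0.068 − 0.037) = 762,903.2258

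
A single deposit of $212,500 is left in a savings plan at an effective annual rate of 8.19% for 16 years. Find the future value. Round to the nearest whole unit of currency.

$748,778

FV = PV·(1+i)^n = 212,500 × 3.523659 = 748,777.6401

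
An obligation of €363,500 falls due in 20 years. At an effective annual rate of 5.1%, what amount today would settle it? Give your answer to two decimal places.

PV = 363,500 / (1 + 0.051)^20 = 363,500 / 2.704297 = 134,415.7299

€134,415.73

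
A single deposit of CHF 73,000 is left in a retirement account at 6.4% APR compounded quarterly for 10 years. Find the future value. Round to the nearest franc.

CHF 137,744

With 4 periods per year: i = 0.016, n = 40.
73,000 × (1+0.016)^40 = 73,000 × 1.886898 = 137,743.5203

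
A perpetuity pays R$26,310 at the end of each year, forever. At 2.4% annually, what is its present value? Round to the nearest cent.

R$1,096,250.00

PV = PMT / i = 26310 / 0.024 = 1,096,250.0000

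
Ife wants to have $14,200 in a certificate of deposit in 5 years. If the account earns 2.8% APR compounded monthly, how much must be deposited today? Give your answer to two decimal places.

Periodic rate i = 0.028/12 = 0.00233333; n = 5 × 12 = 60 periods.
PV = FV·(1+i)^(−n) = 14,200 × 0.869500 = 12,346.9003

$12,346.90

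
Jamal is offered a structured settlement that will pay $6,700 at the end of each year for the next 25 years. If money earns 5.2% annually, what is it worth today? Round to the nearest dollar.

$92,565

PV = 6700 × [1 − (1+0.052)^(−25)] / 0.052 = 6700 × 13.815711 = 92,565.2612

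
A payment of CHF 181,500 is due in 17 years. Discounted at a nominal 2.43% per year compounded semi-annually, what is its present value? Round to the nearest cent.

CHF 120,379.00

With 2 periods per year: i = 0.01215, n = 34.
PV = FV·(1+i)^(−n) = 181,500 × 0.663245 = 120,378.9992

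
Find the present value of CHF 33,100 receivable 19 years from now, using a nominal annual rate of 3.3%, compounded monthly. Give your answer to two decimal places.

i = 0.033/12 = 0.00275 per month; n = 19·12 = 228.
PV = 33,100 / (1 + 0.00275)^228 = 33,100 / 1.870376 = 17,696.9769

CHF 17,696.98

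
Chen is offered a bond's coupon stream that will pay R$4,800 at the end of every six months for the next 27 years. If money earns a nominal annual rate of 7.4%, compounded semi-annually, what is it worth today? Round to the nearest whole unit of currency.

i = 0.074/2 = 0.037 per half-year; n = 27·2 = 54.
PV = PMT · [1 − (1+i)^(−n)] / i = 4800 · 23.227361 = 111,491.3326

R$111,491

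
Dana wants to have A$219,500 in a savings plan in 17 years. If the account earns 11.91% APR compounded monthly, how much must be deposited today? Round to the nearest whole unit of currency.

i = 0.1191/12 = 0.009925 per month; n = 17·12 = 204.
PV = FV·(1+i)^(−n) = 219,500 × 0.133358 = 29,272.0699

A$29,272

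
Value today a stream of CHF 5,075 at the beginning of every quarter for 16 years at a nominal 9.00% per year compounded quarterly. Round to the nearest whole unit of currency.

With 4 periods per year: i = 0.0225, n = 64.
PV = PMT · [1 − (1+i)^(−n)] / i × (1+i) = 5075 · 34.504162 = 175,108.6226
(Beginning-of-period payments → annuity-due factor ×(1+i).)

CHF 175,109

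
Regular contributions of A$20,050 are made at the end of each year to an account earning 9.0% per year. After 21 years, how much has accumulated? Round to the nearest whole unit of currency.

A$1,138,129

FV = 20050 × [(1+0.09)^21 − 1] / 0.09 = 20050 × 56.764530 = 1,138,128.8347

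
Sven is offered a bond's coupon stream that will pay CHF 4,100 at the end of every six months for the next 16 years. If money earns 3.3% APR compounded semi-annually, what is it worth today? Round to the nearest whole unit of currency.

CHF 101,300

Periodic rate i = 0.033/2 = 0.0165; n = 16 × 2 = 32 periods.
PV = 4100 × [1 − (1+0.0165)^(−32)] / 0.0165 = 4100 × 24.707271 = 101,299.8129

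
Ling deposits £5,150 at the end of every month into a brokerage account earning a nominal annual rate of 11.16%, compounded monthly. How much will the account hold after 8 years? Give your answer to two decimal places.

£792,935.48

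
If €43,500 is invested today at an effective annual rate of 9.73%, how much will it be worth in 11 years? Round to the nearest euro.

€120,800

43,500 × (1+0.0973)^11 = 43,500 × 2.777021 = 120,800.4155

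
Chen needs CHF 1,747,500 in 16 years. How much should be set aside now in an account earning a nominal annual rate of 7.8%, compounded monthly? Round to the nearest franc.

CHF 503,700

With 12 periods per year: i = 0.0065, n = 192.
PV = FV·(1+i)^(−n) = 1,747,500 × 0.288240 = 503,699.5621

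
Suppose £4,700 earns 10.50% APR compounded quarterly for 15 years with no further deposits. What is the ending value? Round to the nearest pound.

With 4 periods per year: i = 0.02625, n = 60.
FV = 4,700 × (1 + 0.02625)^60 = 22,247.8509

£22,248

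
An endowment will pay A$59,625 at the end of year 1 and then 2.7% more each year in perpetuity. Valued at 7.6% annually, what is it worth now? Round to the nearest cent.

A$1,216,836.73

PV = D₁/(r − g) = 59625/(0.076 − 0.027) = 1,216,836.7347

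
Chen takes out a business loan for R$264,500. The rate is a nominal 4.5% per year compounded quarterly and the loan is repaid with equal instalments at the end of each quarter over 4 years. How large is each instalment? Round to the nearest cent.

R$18,156.24

i = 0.045/4 = 0.01125 per quarter; n = 4·4 = 16.
PMT = 264500 / ( [1 − (1+0.01125)^(−16)] / 0.01125 ) = 264500 / 14.567995 = 18,156.2389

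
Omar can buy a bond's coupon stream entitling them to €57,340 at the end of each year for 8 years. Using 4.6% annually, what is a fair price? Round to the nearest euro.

€376,668

Annuity factor a(8|0.046) = 6.569022; PV = 57340 × 6.569022 = 376,667.7075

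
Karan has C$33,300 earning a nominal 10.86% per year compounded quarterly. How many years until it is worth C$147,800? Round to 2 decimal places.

13.91 years

Periodic rate i = 0.1086/4 = 0.02715.
n = ln(147800/33300) / ln(1+0.02715) = ln(4.43844) / 0.026788 = 55.6333 quarters
= 55.6333/4 years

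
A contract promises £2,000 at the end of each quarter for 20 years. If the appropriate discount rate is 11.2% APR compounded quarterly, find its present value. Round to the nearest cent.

£63,586.64

With 4 periods per year: i = 0.028, n = 80.
Annuity factor a(80|0.028) = 31.793322; PV = 2000 × 31.793322 = 63,586.6445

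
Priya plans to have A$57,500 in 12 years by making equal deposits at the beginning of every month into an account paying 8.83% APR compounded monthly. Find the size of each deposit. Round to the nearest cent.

i = 0.0883/12 = 0.00735833 per month; n = 12·12 = 144.
FV-annuity factor × (1+i) = 256.557448; PMT = 57500 / 256.557448 = 224.1213

A$224.12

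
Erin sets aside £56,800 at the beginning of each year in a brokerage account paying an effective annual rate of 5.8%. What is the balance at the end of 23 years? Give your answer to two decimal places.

£2,753,341.28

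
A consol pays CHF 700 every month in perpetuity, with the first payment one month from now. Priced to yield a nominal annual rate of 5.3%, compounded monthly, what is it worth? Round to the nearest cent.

CHF 158,490.57

Periodic rate i = 0.053/12 = 0.00441667.
PV = C/r = 700/0.00441667 = 158,490.5660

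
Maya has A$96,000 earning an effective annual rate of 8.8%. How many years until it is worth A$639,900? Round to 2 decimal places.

(1+i)^n = 639900/96000 = 6.66563, so n = ln 6.66563 / ln 1.088 = 22.4916 years

22.49 years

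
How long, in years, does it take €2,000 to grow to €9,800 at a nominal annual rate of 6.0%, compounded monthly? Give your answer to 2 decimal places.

26.55 years

Periodic rate i = 0.06/12 = 0.005.
n = ln(9800/2000) / ln(1+0.005) = ln(4.90000) / 0.004988 = 318.6410 months
= 318.6410/12 years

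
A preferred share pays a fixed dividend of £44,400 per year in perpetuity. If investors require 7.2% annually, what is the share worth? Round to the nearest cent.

£616,666.67

PV = PMT / i = 44400 / 0.072 = 616,666.6667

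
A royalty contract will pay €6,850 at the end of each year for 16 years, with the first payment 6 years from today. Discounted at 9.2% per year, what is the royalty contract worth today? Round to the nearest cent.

PV at t=5 (ordinary 16-year annuity): 6850 × a(16|0.092) = 6850 × 8.210984 = 56,245.2393
Discount back 5 years: 56,245.2393 × (1+0.092)^(−5) = 56,245.2393 × 0.644001 = 36,222.0126

€36,222.01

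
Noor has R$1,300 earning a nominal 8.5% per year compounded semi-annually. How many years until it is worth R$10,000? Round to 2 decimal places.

Periodic rate i = 0.085/2 = 0.0425.
n = ln(10000/1300) / ln(1+0.0425) = ln(7.69231) / 0.041622 = 49.0182 half-years
= 49.0182/2 years

24.51 years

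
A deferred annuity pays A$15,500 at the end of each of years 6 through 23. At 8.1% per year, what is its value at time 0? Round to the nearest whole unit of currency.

A$97,729

PV at t=5 (ordinary 18-year annuity): 15500 × a(18|0.081) = 15500 × 9.307226 = 144,262.0068
PV₀ = 144,262.0068 / (1+0.081)^5 = 144,262.0068 / 1.476143 = 97,729.0100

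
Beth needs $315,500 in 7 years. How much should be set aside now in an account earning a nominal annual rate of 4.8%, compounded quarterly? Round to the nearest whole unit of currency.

$225,915

With 4 periods per year: i = 0.012, n = 28.
Discount factor = (1+0.012)^(−28) = 0.716054; PV = 315,500 × 0.716054 = 225,914.9719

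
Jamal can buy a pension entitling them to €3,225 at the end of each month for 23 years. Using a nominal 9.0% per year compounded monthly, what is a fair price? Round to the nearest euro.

€375,319

Periodic rate i = 0.09/12 = 0.0075; n = 23 × 12 = 276 periods.
PV = PMT · [1 − (1+i)^(−n)] / i = 3225 · 116.378106 = 375,319.3930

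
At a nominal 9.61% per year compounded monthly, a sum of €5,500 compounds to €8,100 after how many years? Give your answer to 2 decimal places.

4.04 years

Periodic rate i = 0.0961/12 = 0.00800833.
(1+i)^n = 8100/5500 = 1.47273, so n = ln 1.47273 / ln 1.00801 = 48.5324 months
= 48.5324/12 years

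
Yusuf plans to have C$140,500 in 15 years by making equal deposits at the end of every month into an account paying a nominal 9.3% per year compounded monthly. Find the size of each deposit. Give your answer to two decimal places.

C$361.35

With 12 periods per year: i = 0.00775, n = 180.
FV-annuity factor = 388.817200; PMT = 140500 / 388.817200 = 361.3523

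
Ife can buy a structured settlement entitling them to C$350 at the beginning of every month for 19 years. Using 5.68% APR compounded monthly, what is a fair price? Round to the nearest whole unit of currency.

i = 0.0568/12 = 0.00473333 per month; n = 19·12 = 228.
Annuity factor a(228|0.00473333) × (1+i) = 139.940870; PV = 350 × 139.940870 = 48,979.3046
(annuity-due: payments at period start, so ×(1+i).)

C$48,979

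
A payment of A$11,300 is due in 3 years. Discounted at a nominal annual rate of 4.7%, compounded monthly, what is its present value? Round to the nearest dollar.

A$9,817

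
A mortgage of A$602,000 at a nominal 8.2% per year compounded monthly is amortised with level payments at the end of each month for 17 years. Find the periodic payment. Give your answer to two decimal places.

Periodic rate i = 0.082/12 = 0.00683333; n = 17 × 12 = 204 periods.
Annuity-PV factor = 109.864390; PMT = 602000 / 109.864390 = 5,479.4825

A$5,479.48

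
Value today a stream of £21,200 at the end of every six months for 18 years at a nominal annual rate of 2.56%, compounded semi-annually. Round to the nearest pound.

i = 0.0256/2 = 0.0128 per half-year; n = 18·2 = 36.
Annuity factor a(36|0.0128) = 28.701091; PV = 21200 × 28.701091 = 608,463.1225

£608,463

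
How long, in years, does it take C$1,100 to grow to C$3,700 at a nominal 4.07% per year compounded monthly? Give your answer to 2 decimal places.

Periodic rate i = 0.0407/12 = 0.00339167.
n = ln(3700/1100) / ln(1+0.00339167) = ln(3.36364) / 0.003386 = 358.2541 months
= 358.2541/12 years

29.85 years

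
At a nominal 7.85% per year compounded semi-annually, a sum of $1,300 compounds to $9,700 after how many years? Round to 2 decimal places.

26.10 years

Periodic rate i = 0.0785/2 = 0.03925.
n = ln(9700/1300) / ln(1+0.03925) = ln(7.46154) / 0.038499 = 52.2026 half-years
= 52.2026/2 years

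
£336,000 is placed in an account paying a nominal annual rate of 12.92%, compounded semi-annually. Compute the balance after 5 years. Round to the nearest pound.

i = 0.1292/2 = 0.0646 per half-year; n = 5·2 = 10.
FV = PV·(1+i)^n = 336,000 × 1.870099 = 628,353.2935

£628,353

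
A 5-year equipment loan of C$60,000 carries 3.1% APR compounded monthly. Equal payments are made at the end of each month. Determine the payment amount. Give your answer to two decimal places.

C$1,080.79

With 12 periods per year: i = 0.00258333, n = 60.
Annuity-PV factor = 55.514957; PMT = 60000 / 55.514957 = 1,080.7898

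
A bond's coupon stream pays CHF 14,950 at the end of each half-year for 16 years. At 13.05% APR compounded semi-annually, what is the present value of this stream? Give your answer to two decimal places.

With 2 periods per year: i = 0.06525, n = 32.
PV = 14950 × [1 − (1+0.06525)^(−32)] / 0.06525 = 14950 × 13.298127 = 198,807.0034

CHF 198,807.00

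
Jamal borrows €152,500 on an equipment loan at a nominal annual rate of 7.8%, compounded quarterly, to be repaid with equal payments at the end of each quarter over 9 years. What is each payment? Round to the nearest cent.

€5,935.07

Periodic rate i = 0.078/4 = 0.0195; n = 9 × 4 = 36 periods.
PMT = 152500 / ( [1 − (1+0.0195)^(−36)] / 0.0195 ) = 152500 / 25.694713 = 5,935.0730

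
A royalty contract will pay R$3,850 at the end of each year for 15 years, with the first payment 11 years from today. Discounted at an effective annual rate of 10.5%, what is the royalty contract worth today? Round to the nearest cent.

Value one period before first payment (t=10): 3850 × [1 − (1+0.105)^(−15)] / 0.105 = 3850 × 7.393825 = 28,466.2247
Discount back 10 years: 28,466.2247 × (1+0.105)^(−10) = 28,466.2247 × 0.368449 = 10,488.3481

R$10,488.35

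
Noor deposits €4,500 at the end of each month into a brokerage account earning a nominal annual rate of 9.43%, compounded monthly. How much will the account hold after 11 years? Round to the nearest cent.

With 12 periods per year: i = 0.00785833, n = 132.
FV = PMT · [(1+i)^n − 1] / i = 4500 · 230.350558 = 1,036,577.5116

€1,036,577.51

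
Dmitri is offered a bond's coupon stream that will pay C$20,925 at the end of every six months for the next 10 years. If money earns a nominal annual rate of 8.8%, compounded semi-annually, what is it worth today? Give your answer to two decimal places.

With 2 periods per year: i = 0.044, n = 20.
PV = 20925 × [1 − (1+0.044)^(−20)] / 0.044 = 20925 × 13.121388 = 274,565.0534

C$274,565.05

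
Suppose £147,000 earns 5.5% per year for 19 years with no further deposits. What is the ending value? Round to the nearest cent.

£406,550.10

FV = PV·(1+i)^n = 147,000 × 2.765647 = 406,550.0958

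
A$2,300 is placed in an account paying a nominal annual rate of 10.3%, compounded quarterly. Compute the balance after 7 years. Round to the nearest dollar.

Periodic rate i = 0.103/4 = 0.02575; n = 7 × 4 = 28 periods.
FV = PV·(1+i)^n = 2,300 × 2.037805 = 4,686.9525

A$4,687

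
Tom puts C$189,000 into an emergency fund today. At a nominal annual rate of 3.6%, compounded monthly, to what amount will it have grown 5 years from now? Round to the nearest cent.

i = 0.036/12 = 0.003 per month; n = 5·12 = 60.
189,000 × (1+0.003)^60 = 189,000 × 1.196895 = 226,213.1178

C$226,213.12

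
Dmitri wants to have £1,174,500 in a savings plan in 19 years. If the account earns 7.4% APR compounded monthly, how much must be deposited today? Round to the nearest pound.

£289,141

With 12 periods per year: i = 0.00616667, n = 228.
PV = FV·(1+i)^(−n) = 1,174,500 × 0.246182 = 289,141.2232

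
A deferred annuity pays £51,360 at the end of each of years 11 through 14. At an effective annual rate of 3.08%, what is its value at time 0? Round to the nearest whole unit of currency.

£140,687

PV at t=10 (ordinary 4-year annuity): 51360 × a(4|0.0308) = 51360 × 3.709998 = 190,545.5143
Discount back 10 years: 190,545.5143 × (1+0.0308)^(−10) = 190,545.5143 × 0.738339 = 140,687.2144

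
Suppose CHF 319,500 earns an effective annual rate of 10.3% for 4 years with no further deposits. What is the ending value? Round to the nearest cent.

CHF 472,903.92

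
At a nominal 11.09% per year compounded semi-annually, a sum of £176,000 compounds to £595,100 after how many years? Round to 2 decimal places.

11.29 years

Periodic rate i = 0.1109/2 = 0.05545.
(1+i)^n = 595100/176000 = 3.38125, so n = ln 3.38125 / ln 1.05545 = 22.5738 half-years
= 22.5738/2 years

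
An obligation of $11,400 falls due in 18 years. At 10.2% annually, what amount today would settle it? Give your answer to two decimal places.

Discount factor = (1+0.102)^(−18) = 0.174073; PV = 11,400 × 0.174073 = 1,984.4317

$1,984.43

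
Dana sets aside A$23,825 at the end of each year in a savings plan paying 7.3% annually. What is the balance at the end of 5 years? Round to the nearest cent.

A$137,833.90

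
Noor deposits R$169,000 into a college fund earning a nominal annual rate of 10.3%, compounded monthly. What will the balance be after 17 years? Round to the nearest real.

R$966,254

i = 0.103/12 = 0.00858333 per month; n = 17·12 = 204.
FV = PV·(1+i)^n = 169,000 × 5.717479 = 966,253.9931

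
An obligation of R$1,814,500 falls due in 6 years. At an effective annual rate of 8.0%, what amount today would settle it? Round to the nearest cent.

PV = 1,814,500 / (1 + 0.08)^6 = 1,814,500 / 1.586874 = 1,143,442.7880

R$1,143,442.79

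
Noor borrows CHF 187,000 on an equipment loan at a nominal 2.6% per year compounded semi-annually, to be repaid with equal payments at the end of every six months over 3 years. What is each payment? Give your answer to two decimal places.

With 2 periods per year: i = 0.013, n = 6.
Annuity-PV factor = 5.736194; PMT = 187000 / 5.736194 = 32,600.0120

CHF 32,600.01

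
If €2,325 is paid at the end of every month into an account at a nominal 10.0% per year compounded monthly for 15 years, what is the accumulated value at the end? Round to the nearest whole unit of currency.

Periodic rate i = 0.1/12 = 0.00833333; n = 15 × 12 = 180 periods.
FV = PMT · [(1+i)^n − 1] / i = 2325 · 414.470346 = 963,643.5549

€963,644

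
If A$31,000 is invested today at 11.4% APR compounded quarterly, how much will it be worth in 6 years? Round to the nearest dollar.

A$60,851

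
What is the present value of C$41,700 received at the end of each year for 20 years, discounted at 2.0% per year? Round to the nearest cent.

PV = 41700 × [1 − (1+0.02)^(−20)] / 0.02 = 41700 × 16.351433 = 681,854.7705

C$681,854.77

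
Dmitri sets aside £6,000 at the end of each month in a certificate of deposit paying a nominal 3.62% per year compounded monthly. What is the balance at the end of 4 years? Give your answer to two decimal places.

Periodic rate i = 0.0362/12 = 0.00301667; n = 4 × 12 = 48 periods.
Accumulation factor s(48|0.00301667) = 51.565685; FV = 6000 × 51.565685 = 309,394.1102

£309,394.11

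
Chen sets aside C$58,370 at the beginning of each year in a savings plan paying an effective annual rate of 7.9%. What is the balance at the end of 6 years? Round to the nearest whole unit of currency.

FV = 58370 × [(1+0.079)^6 − 1] / 0.079 × (1+i) = 58370 × 7.895531 = 460,862.1503
Payments are at the start of each period, so multiply by (1+i).

C$460,862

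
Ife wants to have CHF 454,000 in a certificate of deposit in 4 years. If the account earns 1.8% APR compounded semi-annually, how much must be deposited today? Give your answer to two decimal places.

CHF 422,597.11

With 2 periods per year: i = 0.009, n = 8.
PV = 454,000 / (1 + 0.009)^8 = 454,000 / 1.074309 = 422,597.1102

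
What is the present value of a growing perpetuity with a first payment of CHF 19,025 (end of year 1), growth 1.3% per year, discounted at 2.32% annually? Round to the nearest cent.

PV = PMT / (i − g) = 19025 / (0.0232 − 0.013) = 19025 / 0.010200 = 1,865,196.0784

CHF 1,865,196.08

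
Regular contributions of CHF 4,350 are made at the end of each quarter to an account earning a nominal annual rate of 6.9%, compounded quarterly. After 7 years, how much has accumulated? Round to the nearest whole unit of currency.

With 4 periods per year: i = 0.01725, n = 28.
FV = PMT · [(1+i)^n − 1] / i = 4350 · 35.609722 = 154,902.2911

CHF 154,902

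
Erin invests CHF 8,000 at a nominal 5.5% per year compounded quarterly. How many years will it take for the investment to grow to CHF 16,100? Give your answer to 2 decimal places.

Periodic rate i = 0.055/4 = 0.01375.
(1+i)^n = 16100/8000 = 2.01250, so n = ln 2.01250 / ln 1.01375 = 51.2127 quarters
= 51.2127/4 years

12.80 years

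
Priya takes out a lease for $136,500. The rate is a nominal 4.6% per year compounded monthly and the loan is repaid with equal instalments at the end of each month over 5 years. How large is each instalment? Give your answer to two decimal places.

i = 0.046/12 = 0.00383333 per month; n = 5·12 = 60.
PMT = 136500 / ( [1 − (1+0.00383333)^(−60)] / 0.00383333 ) = 136500 / 53.508771 = 2,550.9836

$2,550.98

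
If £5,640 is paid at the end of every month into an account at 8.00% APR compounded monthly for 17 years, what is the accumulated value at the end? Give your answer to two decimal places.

£2,435,336.46

Periodic rate i = 0.08/12 = 0.00666667; n = 17 × 12 = 204 periods.
FV = 5640 × [(1+0.00666667)^204 − 1] / 0.00666667 = 5640 × 431.797244 = 2,435,336.4551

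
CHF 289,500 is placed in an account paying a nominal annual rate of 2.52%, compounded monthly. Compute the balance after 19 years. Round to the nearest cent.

With 12 periods per year: i = 0.0021, n = 228.
289,500 × (1+0.0021)^228 = 289,500 × 1.613326 = 467,057.9126

CHF 467,057.91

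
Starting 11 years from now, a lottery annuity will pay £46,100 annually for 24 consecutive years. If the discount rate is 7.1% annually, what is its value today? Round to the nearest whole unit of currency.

£263,962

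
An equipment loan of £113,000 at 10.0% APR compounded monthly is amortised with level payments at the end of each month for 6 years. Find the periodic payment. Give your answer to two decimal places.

£2,093.42

Periodic rate i = 0.1/12 = 0.00833333; n = 6 × 12 = 72 periods.
Annuity-PV factor = 53.978665; PMT = 113000 / 53.978665 = 2,093.4197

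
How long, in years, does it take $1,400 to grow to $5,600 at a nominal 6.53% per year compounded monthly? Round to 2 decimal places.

21.29 years

Periodic rate i = 0.0653/12 = 0.00544167.
n = ln(5600/1400) / ln(1+0.00544167) = ln(4.00000) / 0.005427 = 255.4480 months
= 255.4480/12 years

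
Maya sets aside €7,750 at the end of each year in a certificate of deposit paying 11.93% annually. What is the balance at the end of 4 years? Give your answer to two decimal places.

€37,001.82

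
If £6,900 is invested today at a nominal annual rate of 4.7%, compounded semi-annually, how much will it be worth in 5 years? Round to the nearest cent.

With 2 periods per year: i = 0.0235, n = 10.
6,900 × (1+0.0235)^10 = 6,900 × 1.261474 = 8,704.1739

£8,704.17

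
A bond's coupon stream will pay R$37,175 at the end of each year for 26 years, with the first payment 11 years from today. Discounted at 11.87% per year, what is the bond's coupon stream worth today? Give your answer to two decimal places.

PV at t=10 (ordinary 26-year annuity): 37175 × a(26|0.1187) = 37175 × 7.968568 = 296,231.5336
Discount back 10 years: 296,231.5336 × (1+0.1187)^(−10) = 296,231.5336 × 0.325734 = 96,492.7994

R$96,492.80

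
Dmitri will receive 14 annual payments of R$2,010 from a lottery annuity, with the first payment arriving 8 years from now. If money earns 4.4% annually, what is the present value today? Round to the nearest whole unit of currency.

R$15,300

Value one period before first payment (t=7): 2010 × [1 − (1+0.044)^(−14)] / 0.044 = 2010 × 10.289565 = 20,682.0259
Discount back 7 years: 20,682.0259 × (1+0.044)^(−7) = 20,682.0259 × 0.739770 = 15,299.9351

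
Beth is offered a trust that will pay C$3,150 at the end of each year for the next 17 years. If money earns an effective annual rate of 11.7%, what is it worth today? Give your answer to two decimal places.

C$22,818.95

PV = PMT · [1 − (1+i)^(−n)] / i = 3150 · 7.244111 = 22,818.9503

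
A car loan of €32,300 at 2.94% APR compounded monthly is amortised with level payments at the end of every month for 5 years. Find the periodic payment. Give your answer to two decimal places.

Periodic rate i = 0.0294/12 = 0.00245; n = 5 × 12 = 60 periods.
Annuity-PV factor = 55.735022; PMT = 32300 / 55.735022 = 579.5279

€579.53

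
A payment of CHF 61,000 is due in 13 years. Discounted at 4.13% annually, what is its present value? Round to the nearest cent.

CHF 36,044.88

PV = 61,000 / (1 + 0.0413)^13 = 61,000 / 1.692335 = 36,044.8768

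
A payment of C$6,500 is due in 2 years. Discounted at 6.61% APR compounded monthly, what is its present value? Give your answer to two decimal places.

With 12 periods per year: i = 0.00550833, n = 24.
PV = FV·(1+i)^(−n) = 6,500 × 0.876484 = 5,697.1437

C$5,697.14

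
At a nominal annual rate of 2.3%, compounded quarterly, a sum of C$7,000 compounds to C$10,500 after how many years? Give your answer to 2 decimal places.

17.68 years

Periodic rate i = 0.023/4 = 0.00575.
n = ln(10500/7000) / ln(1+0.00575) = ln(1.50000) / 0.005734 = 70.7182 quarters
= 70.7182/4 years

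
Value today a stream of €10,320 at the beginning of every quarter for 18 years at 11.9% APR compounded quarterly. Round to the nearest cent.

Periodic rate i = 0.119/4 = 0.02975; n = 18 × 4 = 72 periods.
Annuity factor a(72|0.02975) × (1+i) = 30.420153; PV = 10320 × 30.420153 = 313,935.9749
Payments are at the start of each period, so multiply by (1+i).

€313,935.97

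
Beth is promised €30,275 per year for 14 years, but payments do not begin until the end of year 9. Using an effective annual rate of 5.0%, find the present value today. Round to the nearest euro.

PV at t=8 (ordinary 14-year annuity): 30275 × a(14|0.05) = 30275 × 9.898641 = 299,681.3545
Discount back 8 years: 299,681.3545 × (1+0.05)^(−8) = 299,681.3545 × 0.676839 = 202,836.1368

€202,836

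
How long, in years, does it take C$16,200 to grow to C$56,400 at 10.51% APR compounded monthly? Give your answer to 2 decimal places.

11.92 years

Periodic rate i = 0.1051/12 = 0.00875833.
(1+i)^n = 56400/16200 = 3.48148, so n = ln 3.48148 / ln 1.00876 = 143.0538 months
= 143.0538/12 years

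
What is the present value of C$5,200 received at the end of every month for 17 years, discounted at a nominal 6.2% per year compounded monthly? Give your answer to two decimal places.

i = 0.062/12 = 0.00516667 per month; n = 17·12 = 204.
PV = 5200 × [1 − (1+0.00516667)^(−204)] / 0.00516667 = 5200 × 125.905579 = 654,709.0122

C$654,709.01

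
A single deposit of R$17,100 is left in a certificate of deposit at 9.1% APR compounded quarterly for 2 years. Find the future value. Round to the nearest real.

R$20,472

i = 0.091/4 = 0.02275 per quarter; n = 2·4 = 8.
17,100 × (1+0.02275)^8 = 17,100 × 1.197170 = 20,471.6108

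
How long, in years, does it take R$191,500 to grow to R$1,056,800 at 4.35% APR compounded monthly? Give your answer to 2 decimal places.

Periodic rate i = 0.0435/12 = 0.003625.
(1+i)^n = 1.0568e+06/191500 = 5.51854, so n = ln 5.51854 / ln 1.00362 = 472.0571 months
= 472.0571/12 years

39.34 years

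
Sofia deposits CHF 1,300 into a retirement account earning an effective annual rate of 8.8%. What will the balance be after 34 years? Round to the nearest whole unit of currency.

1,300 × (1+0.088)^34 = 1,300 × 17.594723 = 22,873.1403

CHF 22,873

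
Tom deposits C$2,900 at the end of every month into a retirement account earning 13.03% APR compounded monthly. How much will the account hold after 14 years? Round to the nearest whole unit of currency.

Periodic rate i = 0.1303/12 = 0.0108583; n = 14 × 12 = 168 periods.
Accumulation factor s(168|0.0108583) = 473.110500; FV = 2900 × 473.110500 = 1,372,020.4489

C$1,372,020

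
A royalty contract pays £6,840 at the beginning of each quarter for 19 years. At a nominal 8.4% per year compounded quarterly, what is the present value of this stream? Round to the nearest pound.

£264,020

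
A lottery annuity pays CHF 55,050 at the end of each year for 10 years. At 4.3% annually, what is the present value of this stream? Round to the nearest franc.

CHF 439,910

PV = 55050 × [1 − (1+0.043)^(−10)] / 0.043 = 55050 × 7.991107 = 439,910.4619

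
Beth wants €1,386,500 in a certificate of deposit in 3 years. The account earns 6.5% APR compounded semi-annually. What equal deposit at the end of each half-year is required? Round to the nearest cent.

i = 0.065/2 = 0.0325 per half-year; n = 3·2 = 6.
PMT = 1.3865e+06 / ( [(1+0.0325)^6 − 1] / 0.0325 ) = 1.3865e+06 / 6.509147 = 213,007.9524

€213,007.95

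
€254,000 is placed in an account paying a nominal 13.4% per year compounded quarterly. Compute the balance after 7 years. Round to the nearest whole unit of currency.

€639,039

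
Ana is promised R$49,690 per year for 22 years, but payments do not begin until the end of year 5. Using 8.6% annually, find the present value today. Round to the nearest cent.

Value one period before first payment (t=4): 49690 × [1 − (1+0.086)^(−22)] / 0.086 = 49690 × 9.734494 = 483,706.9973
PV₀ = 483,706.9973 / (1+0.086)^4 = 483,706.9973 / 1.390975 = 347,746.7413

R$347,746.74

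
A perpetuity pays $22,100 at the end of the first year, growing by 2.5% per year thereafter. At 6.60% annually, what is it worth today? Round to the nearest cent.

PV = D₁/(r − g) = 22100/(0.066 − 0.025) = 539,024.3902

$539,024.39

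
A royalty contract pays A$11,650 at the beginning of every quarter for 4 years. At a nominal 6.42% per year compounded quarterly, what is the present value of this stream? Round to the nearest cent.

A$165,863.97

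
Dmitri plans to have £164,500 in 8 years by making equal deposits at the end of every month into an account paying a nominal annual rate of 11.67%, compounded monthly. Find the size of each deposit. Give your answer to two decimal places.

£1,044.09

i = 0.1167/12 = 0.009725 per month; n = 8·12 = 96.
FV-annuity factor = 157.552985; PMT = 164500 / 157.552985 = 1,044.0932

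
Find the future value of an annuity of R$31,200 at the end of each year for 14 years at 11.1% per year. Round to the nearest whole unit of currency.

Accumulation factor s(14|0.111) = 30.316454; FV = 31200 × 30.316454 = 945,873.3698

R$945,873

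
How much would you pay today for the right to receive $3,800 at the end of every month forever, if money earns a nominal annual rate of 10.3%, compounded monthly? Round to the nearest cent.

$442,718.45

Periodic rate i = 0.103/12 = 0.00858333.
PV = PMT / i = 3800 / 0.00858333 = 442,718.4466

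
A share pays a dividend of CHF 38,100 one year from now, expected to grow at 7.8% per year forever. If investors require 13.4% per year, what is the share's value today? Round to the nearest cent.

PV = D₁/(r − g) = 38100/(0.134 − 0.078) = 680,357.1429

CHF 680,357.14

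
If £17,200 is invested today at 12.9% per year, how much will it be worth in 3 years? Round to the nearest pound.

FV = PV·(1+i)^n = 17,200 × 1.439070 = 24,751.9987

£24,752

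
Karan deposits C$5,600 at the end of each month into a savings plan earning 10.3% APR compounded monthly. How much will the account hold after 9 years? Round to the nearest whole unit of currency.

i = 0.103/12 = 0.00858333 per month; n = 9·12 = 108.
FV = 5600 × [(1+0.00858333)^108 − 1] / 0.00858333 = 5600 × 176.730981 = 989,693.4953

C$989,693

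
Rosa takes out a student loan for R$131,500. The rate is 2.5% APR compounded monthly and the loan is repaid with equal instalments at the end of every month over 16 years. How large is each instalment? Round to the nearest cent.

R$831.69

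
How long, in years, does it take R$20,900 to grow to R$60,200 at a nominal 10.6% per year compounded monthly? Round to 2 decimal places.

10.02 years

Periodic rate i = 0.106/12 = 0.00883333.
n = ln(60200/20900) / ln(1+0.00883333) = ln(2.88038) / 0.008795 = 120.2931 months
= 120.2931/12 years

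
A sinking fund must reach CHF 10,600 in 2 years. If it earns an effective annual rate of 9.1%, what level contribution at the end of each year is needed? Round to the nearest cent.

CHF 5,069.34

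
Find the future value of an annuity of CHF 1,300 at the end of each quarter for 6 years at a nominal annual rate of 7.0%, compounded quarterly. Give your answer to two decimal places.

Periodic rate i = 0.07/4 = 0.0175; n = 6 × 4 = 24 periods.
FV = PMT · [(1+i)^n − 1] / i = 1300 · 29.511016 = 38,364.3213

CHF 38,364.32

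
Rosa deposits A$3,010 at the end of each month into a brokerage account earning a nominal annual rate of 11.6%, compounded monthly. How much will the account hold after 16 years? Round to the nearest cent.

Periodic rate i = 0.116/12 = 0.00966667; n = 16 × 12 = 192 periods.
FV = 3010 × [(1+0.00966667)^192 − 1] / 0.00966667 = 3010 × 552.550200 = 1,663,176.1030

A$1,663,176.10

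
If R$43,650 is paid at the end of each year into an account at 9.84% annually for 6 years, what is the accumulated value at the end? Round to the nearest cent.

R$335,429.05

Accumulation factor s(6|0.0984) = 7.684514; FV = 43650 × 7.684514 = 335,429.0534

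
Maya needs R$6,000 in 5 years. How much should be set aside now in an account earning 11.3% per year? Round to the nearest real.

PV = FV·(1+i)^(−n) = 6,000 × 0.585496 = 3,512.9780

R$3,513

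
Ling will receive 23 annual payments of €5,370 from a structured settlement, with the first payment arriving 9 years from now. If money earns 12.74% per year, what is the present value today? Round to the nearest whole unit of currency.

€15,126

Value one period before first payment (t=8): 5370 × [1 − (1+0.1274)^(−23)] / 0.1274 = 5370 × 7.351515 = 39,477.6375
Discount back 8 years: 39,477.6375 × (1+0.1274)^(−8) = 39,477.6375 × 0.383156 = 15,126.0980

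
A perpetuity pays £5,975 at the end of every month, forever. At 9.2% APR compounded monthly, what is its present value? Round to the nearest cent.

£779,347.83

Periodic rate i = 0.092/12 = 0.00766667.
PV = PMT / i = 5975 / 0.00766667 = 779,347.8261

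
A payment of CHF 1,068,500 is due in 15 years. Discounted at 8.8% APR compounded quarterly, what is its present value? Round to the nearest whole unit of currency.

CHF 289,548

With 4 periods per year: i = 0.022, n = 60.
Discount factor = (1+0.022)^(−60) = 0.270986; PV = 1,068,500 × 0.270986 = 289,548.1394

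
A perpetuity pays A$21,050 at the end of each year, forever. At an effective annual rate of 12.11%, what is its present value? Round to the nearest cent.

PV = PMT / i = 21050 / 0.1211 = 173,823.2865

A$173,823.29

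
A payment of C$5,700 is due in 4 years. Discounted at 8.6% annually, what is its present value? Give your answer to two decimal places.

C$4,097.85

PV = FV·(1+i)^(−n) = 5,700 × 0.718920 = 4,097.8453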